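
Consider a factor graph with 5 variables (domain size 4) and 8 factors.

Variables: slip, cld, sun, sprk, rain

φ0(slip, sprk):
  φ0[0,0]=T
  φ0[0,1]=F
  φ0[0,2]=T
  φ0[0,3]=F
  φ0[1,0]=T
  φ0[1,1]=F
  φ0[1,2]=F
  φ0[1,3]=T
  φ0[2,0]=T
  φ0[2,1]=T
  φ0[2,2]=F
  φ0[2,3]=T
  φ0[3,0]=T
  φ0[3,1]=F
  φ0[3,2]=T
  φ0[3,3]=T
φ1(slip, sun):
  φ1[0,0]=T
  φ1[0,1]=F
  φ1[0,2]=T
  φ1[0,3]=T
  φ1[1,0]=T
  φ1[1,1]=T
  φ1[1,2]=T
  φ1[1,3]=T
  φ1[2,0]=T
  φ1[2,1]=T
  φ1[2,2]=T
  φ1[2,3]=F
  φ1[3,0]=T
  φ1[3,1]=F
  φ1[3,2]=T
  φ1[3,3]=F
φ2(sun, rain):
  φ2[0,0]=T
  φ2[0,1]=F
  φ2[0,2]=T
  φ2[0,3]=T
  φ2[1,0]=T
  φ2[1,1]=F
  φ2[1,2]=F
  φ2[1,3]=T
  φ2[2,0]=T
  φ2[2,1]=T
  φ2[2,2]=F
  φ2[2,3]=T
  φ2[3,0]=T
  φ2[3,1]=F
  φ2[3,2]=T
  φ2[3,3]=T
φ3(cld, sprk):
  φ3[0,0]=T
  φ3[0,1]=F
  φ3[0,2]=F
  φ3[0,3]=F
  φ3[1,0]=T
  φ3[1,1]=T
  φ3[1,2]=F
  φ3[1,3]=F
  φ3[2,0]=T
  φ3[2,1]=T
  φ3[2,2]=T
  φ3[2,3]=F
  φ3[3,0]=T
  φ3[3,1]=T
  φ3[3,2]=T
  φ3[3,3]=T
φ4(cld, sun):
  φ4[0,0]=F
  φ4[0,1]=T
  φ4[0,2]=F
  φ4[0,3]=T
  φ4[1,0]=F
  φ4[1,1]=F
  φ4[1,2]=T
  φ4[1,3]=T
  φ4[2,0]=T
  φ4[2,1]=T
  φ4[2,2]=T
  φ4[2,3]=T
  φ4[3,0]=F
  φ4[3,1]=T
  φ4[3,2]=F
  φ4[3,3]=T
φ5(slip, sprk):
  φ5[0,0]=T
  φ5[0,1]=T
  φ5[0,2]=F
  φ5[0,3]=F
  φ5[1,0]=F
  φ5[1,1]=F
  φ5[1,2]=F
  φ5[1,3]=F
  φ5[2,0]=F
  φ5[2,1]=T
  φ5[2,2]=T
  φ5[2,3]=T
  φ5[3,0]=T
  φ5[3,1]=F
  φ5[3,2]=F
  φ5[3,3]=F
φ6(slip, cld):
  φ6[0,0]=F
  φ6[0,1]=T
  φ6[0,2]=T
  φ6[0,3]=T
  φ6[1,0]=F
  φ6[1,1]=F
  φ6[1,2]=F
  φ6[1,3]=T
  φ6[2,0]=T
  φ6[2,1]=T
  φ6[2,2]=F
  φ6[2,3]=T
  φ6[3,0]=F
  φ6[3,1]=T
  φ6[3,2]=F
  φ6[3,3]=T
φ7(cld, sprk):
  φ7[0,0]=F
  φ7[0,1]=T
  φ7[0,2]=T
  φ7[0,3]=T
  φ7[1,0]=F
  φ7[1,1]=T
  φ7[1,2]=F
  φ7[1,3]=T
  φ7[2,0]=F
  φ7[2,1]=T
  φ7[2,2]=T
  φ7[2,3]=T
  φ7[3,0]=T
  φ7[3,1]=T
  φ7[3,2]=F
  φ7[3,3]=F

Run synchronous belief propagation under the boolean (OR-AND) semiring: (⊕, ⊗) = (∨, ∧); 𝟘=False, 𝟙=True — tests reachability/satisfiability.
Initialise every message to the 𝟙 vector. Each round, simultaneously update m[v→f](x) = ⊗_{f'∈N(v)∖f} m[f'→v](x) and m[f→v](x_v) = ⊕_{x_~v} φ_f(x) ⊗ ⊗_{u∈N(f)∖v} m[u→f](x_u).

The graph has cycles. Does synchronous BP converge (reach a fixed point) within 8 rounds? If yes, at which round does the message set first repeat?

CONVERGED at round 3

init: all messages = 𝟙 over 4 values
r1 m[φ0→slip] = [T, T, T, T]
r1 m[φ0→sprk] = [T, T, T, T]
r1 m[φ1→slip] = [T, T, T, T]
r1 m[φ1→sun] = [T, T, T, T]
r1 m[φ2→sun] = [T, T, T, T]
r1 m[φ2→rain] = [T, T, T, T]
r1 m[φ3→cld] = [T, T, T, T]
r1 m[φ3→sprk] = [T, T, T, T]
r1 m[φ4→cld] = [T, T, T, T]
r1 m[φ4→sun] = [T, T, T, T]
r1 m[φ5→slip] = [T, F, T, T]
r1 m[φ5→sprk] = [T, T, T, T]
r1 m[φ6→slip] = [T, T, T, T]
r1 m[φ6→cld] = [T, T, T, T]
r1 m[φ7→cld] = [T, T, T, T]
r1 m[φ7→sprk] = [T, T, T, T]
r1 m[slip→φ0] = [T, T, T, T]
r1 m[slip→φ1] = [T, T, T, T]
r1 m[slip→φ5] = [T, T, T, T]
r1 m[slip→φ6] = [T, T, T, T]
r1 m[cld→φ3] = [T, T, T, T]
r1 m[cld→φ4] = [T, T, T, T]
r1 m[cld→φ6] = [T, T, T, T]
r1 m[cld→φ7] = [T, T, T, T]
r1 m[sun→φ1] = [T, T, T, T]
r1 m[sun→φ2] = [T, T, T, T]
r1 m[sun→φ4] = [T, T, T, T]
r1 m[sprk→φ0] = [T, T, T, T]
r1 m[sprk→φ3] = [T, T, T, T]
r1 m[sprk→φ5] = [T, T, T, T]
r1 m[sprk→φ7] = [T, T, T, T]
r1 m[rain→φ2] = [T, T, T, T]
r2 m[φ0→slip] = [T, T, T, T]
r2 m[φ0→sprk] = [T, T, T, T]
r2 m[φ1→slip] = [T, T, T, T]
r2 m[φ1→sun] = [T, T, T, T]
r2 m[φ2→sun] = [T, T, T, T]
r2 m[φ2→rain] = [T, T, T, T]
r2 m[φ3→cld] = [T, T, T, T]
r2 m[φ3→sprk] = [T, T, T, T]
r2 m[φ4→cld] = [T, T, T, T]
r2 m[φ4→sun] = [T, T, T, T]
r2 m[φ5→slip] = [T, F, T, T]
r2 m[φ5→sprk] = [T, T, T, T]
r2 m[φ6→slip] = [T, T, T, T]
r2 m[φ6→cld] = [T, T, T, T]
r2 m[φ7→cld] = [T, T, T, T]
r2 m[φ7→sprk] = [T, T, T, T]
r2 m[slip→φ0] = [T, F, T, T]
r2 m[slip→φ1] = [T, F, T, T]
r2 m[slip→φ5] = [T, T, T, T]
r2 m[slip→φ6] = [T, F, T, T]
r2 m[cld→φ3] = [T, T, T, T]
r2 m[cld→φ4] = [T, T, T, T]
r2 m[cld→φ6] = [T, T, T, T]
r2 m[cld→φ7] = [T, T, T, T]
r2 m[sun→φ1] = [T, T, T, T]
r2 m[sun→φ2] = [T, T, T, T]
r2 m[sun→φ4] = [T, T, T, T]
r2 m[sprk→φ0] = [T, T, T, T]
r2 m[sprk→φ3] = [T, T, T, T]
r2 m[sprk→φ5] = [T, T, T, T]
r2 m[sprk→φ7] = [T, T, T, T]
r2 m[rain→φ2] = [T, T, T, T]
r3 m[φ0→slip] = [T, T, T, T]
r3 m[φ0→sprk] = [T, T, T, T]
r3 m[φ1→slip] = [T, T, T, T]
r3 m[φ1→sun] = [T, T, T, T]
r3 m[φ2→sun] = [T, T, T, T]
r3 m[φ2→rain] = [T, T, T, T]
r3 m[φ3→cld] = [T, T, T, T]
r3 m[φ3→sprk] = [T, T, T, T]
r3 m[φ4→cld] = [T, T, T, T]
r3 m[φ4→sun] = [T, T, T, T]
r3 m[φ5→slip] = [T, F, T, T]
r3 m[φ5→sprk] = [T, T, T, T]
r3 m[φ6→slip] = [T, T, T, T]
r3 m[φ6→cld] = [T, T, T, T]
r3 m[φ7→cld] = [T, T, T, T]
r3 m[φ7→sprk] = [T, T, T, T]
r3 m[slip→φ0] = [T, F, T, T]
r3 m[slip→φ1] = [T, F, T, T]
r3 m[slip→φ5] = [T, T, T, T]
r3 m[slip→φ6] = [T, F, T, T]
r3 m[cld→φ3] = [T, T, T, T]
r3 m[cld→φ4] = [T, T, T, T]
r3 m[cld→φ6] = [T, T, T, T]
r3 m[cld→φ7] = [T, T, T, T]
r3 m[sun→φ1] = [T, T, T, T]
r3 m[sun→φ2] = [T, T, T, T]
r3 m[sun→φ4] = [T, T, T, T]
r3 m[sprk→φ0] = [T, T, T, T]
r3 m[sprk→φ3] = [T, T, T, T]
r3 m[sprk→φ5] = [T, T, T, T]
r3 m[sprk→φ7] = [T, T, T, T]
r3 m[rain→φ2] = [T, T, T, T]
fixed point reached at round 3
messages reach a fixed point at round 3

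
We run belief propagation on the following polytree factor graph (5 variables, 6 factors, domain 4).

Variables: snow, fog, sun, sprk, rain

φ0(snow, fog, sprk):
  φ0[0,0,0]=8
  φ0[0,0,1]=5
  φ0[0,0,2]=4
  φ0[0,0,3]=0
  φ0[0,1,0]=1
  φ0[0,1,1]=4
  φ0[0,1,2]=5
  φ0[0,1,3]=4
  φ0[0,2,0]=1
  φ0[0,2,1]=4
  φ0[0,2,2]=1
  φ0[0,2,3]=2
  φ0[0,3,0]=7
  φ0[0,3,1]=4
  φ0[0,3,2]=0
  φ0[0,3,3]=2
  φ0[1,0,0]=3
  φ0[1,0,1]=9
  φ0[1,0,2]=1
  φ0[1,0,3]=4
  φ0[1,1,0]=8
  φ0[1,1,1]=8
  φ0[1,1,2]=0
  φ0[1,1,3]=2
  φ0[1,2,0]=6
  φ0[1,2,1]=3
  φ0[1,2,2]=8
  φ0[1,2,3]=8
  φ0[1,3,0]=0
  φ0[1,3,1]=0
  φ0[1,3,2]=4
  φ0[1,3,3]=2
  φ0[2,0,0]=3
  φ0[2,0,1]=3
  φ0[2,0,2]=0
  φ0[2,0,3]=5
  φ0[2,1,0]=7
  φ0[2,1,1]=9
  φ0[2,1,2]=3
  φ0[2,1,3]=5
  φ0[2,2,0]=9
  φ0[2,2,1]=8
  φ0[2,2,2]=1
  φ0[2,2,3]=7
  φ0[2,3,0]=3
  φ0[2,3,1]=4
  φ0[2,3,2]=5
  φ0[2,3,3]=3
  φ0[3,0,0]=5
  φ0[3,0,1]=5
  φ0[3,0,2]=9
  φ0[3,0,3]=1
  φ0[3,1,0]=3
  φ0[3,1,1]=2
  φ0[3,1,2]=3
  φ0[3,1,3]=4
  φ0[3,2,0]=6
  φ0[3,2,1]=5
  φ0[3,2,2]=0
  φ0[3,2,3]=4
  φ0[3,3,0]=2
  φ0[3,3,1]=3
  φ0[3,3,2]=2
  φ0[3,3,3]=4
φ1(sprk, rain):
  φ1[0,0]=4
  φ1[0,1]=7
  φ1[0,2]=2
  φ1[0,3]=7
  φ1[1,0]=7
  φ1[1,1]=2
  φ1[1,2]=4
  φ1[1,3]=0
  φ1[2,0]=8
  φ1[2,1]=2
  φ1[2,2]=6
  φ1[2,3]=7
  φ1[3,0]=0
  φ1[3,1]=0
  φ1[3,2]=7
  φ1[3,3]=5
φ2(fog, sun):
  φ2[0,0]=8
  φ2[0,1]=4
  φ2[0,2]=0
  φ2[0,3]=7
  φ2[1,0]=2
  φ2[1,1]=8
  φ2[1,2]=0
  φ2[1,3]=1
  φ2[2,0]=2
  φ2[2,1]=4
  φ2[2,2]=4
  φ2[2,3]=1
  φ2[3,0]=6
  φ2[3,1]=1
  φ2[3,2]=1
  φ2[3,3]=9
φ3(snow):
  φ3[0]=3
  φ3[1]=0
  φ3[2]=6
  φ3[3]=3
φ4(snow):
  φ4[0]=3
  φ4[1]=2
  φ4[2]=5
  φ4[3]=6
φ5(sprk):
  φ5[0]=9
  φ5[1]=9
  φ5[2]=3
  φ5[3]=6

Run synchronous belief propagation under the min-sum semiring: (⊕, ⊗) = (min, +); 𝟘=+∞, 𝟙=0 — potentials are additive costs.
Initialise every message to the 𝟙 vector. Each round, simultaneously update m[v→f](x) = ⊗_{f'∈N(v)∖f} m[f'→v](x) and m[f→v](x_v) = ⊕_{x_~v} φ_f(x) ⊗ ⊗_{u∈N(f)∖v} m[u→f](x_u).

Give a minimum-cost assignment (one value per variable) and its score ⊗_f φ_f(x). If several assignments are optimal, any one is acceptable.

assignment: (snow=1, fog=1, sun=2, sprk=2, rain=1); score = 7

init: all messages = 𝟙 over 4 values
r1 m[φ0→snow] = [0, 0, 0, 0]
r1 m[φ0→fog] = [0, 0, 0, 0]
r1 m[φ0→sprk] = [0, 0, 0, 0]
r1 m[φ1→sprk] = [2, 0, 2, 0]
r1 m[φ1→rain] = [0, 0, 2, 0]
r1 m[φ2→fog] = [0, 0, 1, 1]
r1 m[φ2→sun] = [2, 1, 0, 1]
r1 m[φ3→snow] = [3, 0, 6, 3]
r1 m[φ4→snow] = [3, 2, 5, 6]
r1 m[φ5→sprk] = [9, 9, 3, 6]
r1 m[snow→φ0] = [0, 0, 0, 0]
r1 m[snow→φ3] = [0, 0, 0, 0]
r1 m[snow→φ4] = [0, 0, 0, 0]
r1 m[fog→φ0] = [0, 0, 0, 0]
r1 m[fog→φ2] = [0, 0, 0, 0]
r1 m[sun→φ2] = [0, 0, 0, 0]
r1 m[sprk→φ0] = [0, 0, 0, 0]
r1 m[sprk→φ1] = [0, 0, 0, 0]
r1 m[sprk→φ5] = [0, 0, 0, 0]
r1 m[rain→φ1] = [0, 0, 0, 0]
r2 m[φ0→snow] = [0, 0, 0, 0]
r2 m[φ0→fog] = [0, 0, 0, 0]
r2 m[φ0→sprk] = [0, 0, 0, 0]
r2 m[φ1→sprk] = [2, 0, 2, 0]
r2 m[φ1→rain] = [0, 0, 2, 0]
r2 m[φ2→fog] = [0, 0, 1, 1]
r2 m[φ2→sun] = [2, 1, 0, 1]
r2 m[φ3→snow] = [3, 0, 6, 3]
r2 m[φ4→snow] = [3, 2, 5, 6]
r2 m[φ5→sprk] = [9, 9, 3, 6]
r2 m[snow→φ0] = [6, 2, 11, 9]
r2 m[snow→φ3] = [3, 2, 5, 6]
r2 m[snow→φ4] = [3, 0, 6, 3]
r2 m[fog→φ0] = [0, 0, 1, 1]
r2 m[fog→φ2] = [0, 0, 0, 0]
r2 m[sun→φ2] = [0, 0, 0, 0]
r2 m[sprk→φ0] = [11, 9, 5, 6]
r2 m[sprk→φ1] = [9, 9, 3, 6]
r2 m[sprk→φ5] = [2, 0, 2, 0]
r2 m[rain→φ1] = [0, 0, 0, 0]
r3 m[φ0→snow] = [6, 5, 5, 6]
r3 m[φ0→fog] = [8, 7, 12, 10]
r3 m[φ0→sprk] = [3, 3, 2, 4]
r3 m[φ1→sprk] = [2, 0, 2, 0]
r3 m[φ1→rain] = [6, 5, 9, 9]
r3 m[φ2→fog] = [0, 0, 1, 1]
r3 m[φ2→sun] = [2, 1, 0, 1]
r3 m[φ3→snow] = [3, 0, 6, 3]
r3 m[φ4→snow] = [3, 2, 5, 6]
r3 m[φ5→sprk] = [9, 9, 3, 6]
r3 m[snow→φ0] = [6, 2, 11, 9]
r3 m[snow→φ3] = [3, 2, 5, 6]
r3 m[snow→φ4] = [3, 0, 6, 3]
r3 m[fog→φ0] = [0, 0, 1, 1]
r3 m[fog→φ2] = [0, 0, 0, 0]
r3 m[sun→φ2] = [0, 0, 0, 0]
r3 m[sprk→φ0] = [11, 9, 5, 6]
r3 m[sprk→φ1] = [9, 9, 3, 6]
r3 m[sprk→φ5] = [2, 0, 2, 0]
r3 m[rain→φ1] = [0, 0, 0, 0]
r4 m[φ0→snow] = [6, 5, 5, 6]
r4 m[φ0→fog] = [8, 7, 12, 10]
r4 m[φ0→sprk] = [3, 3, 2, 4]
r4 m[φ1→sprk] = [2, 0, 2, 0]
r4 m[φ1→rain] = [6, 5, 9, 9]
r4 m[φ2→fog] = [0, 0, 1, 1]
r4 m[φ2→sun] = [2, 1, 0, 1]
r4 m[φ3→snow] = [3, 0, 6, 3]
r4 m[φ4→snow] = [3, 2, 5, 6]
r4 m[φ5→sprk] = [9, 9, 3, 6]
r4 m[snow→φ0] = [6, 2, 11, 9]
r4 m[snow→φ3] = [9, 7, 10, 12]
r4 m[snow→φ4] = [9, 5, 11, 9]
r4 m[fog→φ0] = [0, 0, 1, 1]
r4 m[fog→φ2] = [8, 7, 12, 10]
r4 m[sun→φ2] = [0, 0, 0, 0]
r4 m[sprk→φ0] = [11, 9, 5, 6]
r4 m[sprk→φ1] = [12, 12, 5, 10]
r4 m[sprk→φ5] = [5, 3, 4, 4]
r4 m[rain→φ1] = [0, 0, 0, 0]
r5 m[φ0→snow] = [6, 5, 5, 6]
r5 m[φ0→fog] = [8, 7, 12, 10]
r5 m[φ0→sprk] = [3, 3, 2, 4]
r5 m[φ1→sprk] = [2, 0, 2, 0]
r5 m[φ1→rain] = [10, 7, 11, 12]
r5 m[φ2→fog] = [0, 0, 1, 1]
r5 m[φ2→sun] = [9, 11, 7, 8]
r5 m[φ3→snow] = [3, 0, 6, 3]
r5 m[φ4→snow] = [3, 2, 5, 6]
r5 m[φ5→sprk] = [9, 9, 3, 6]
r5 m[snow→φ0] = [6, 2, 11, 9]
r5 m[snow→φ3] = [9, 7, 10, 12]
r5 m[snow→φ4] = [9, 5, 11, 9]
r5 m[fog→φ0] = [0, 0, 1, 1]
r5 m[fog→φ2] = [8, 7, 12, 10]
r5 m[sun→φ2] = [0, 0, 0, 0]
r5 m[sprk→φ0] = [11, 9, 5, 6]
r5 m[sprk→φ1] = [12, 12, 5, 10]
r5 m[sprk→φ5] = [5, 3, 4, 4]
r5 m[rain→φ1] = [0, 0, 0, 0]
r6 m[φ0→snow] = [6, 5, 5, 6]
r6 m[φ0→fog] = [8, 7, 12, 10]
r6 m[φ0→sprk] = [3, 3, 2, 4]
r6 m[φ1→sprk] = [2, 0, 2, 0]
r6 m[φ1→rain] = [10, 7, 11, 12]
r6 m[φ2→fog] = [0, 0, 1, 1]
r6 m[φ2→sun] = [9, 11, 7, 8]
r6 m[φ3→snow] = [3, 0, 6, 3]
r6 m[φ4→snow] = [3, 2, 5, 6]
r6 m[φ5→sprk] = [9, 9, 3, 6]
r6 m[snow→φ0] = [6, 2, 11, 9]
r6 m[snow→φ3] = [9, 7, 10, 12]
r6 m[snow→φ4] = [9, 5, 11, 9]
r6 m[fog→φ0] = [0, 0, 1, 1]
r6 m[fog→φ2] = [8, 7, 12, 10]
r6 m[sun→φ2] = [0, 0, 0, 0]
r6 m[sprk→φ0] = [11, 9, 5, 6]
r6 m[sprk→φ1] = [12, 12, 5, 10]
r6 m[sprk→φ5] = [5, 3, 4, 4]
r6 m[rain→φ1] = [0, 0, 0, 0]
fixed point reached at round 6
traceback from snow: (snow=1, fog=1, sun=2, sprk=2, rain=1), score=7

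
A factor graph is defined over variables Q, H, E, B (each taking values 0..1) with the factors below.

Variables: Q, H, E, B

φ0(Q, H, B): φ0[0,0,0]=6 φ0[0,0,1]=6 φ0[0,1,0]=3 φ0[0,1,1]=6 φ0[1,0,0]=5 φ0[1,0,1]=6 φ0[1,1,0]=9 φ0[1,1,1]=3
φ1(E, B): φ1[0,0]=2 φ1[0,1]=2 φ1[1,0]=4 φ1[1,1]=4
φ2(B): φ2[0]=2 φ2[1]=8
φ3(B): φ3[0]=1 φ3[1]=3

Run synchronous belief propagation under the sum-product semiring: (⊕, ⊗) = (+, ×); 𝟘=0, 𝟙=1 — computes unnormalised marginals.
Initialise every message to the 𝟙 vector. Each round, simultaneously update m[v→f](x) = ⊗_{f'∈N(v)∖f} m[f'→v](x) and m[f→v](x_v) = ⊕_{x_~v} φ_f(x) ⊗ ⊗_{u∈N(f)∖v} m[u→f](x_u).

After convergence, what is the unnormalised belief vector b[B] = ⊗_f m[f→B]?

init: all messages = 𝟙 over 2 values
r1 m[φ0→Q] = [21, 23]
r1 m[φ0→H] = [23, 21]
r1 m[φ0→B] = [23, 21]
r1 m[φ1→E] = [4, 8]
r1 m[φ1→B] = [6, 6]
r1 m[φ2→B] = [2, 8]
r1 m[φ3→B] = [1, 3]
r1 m[Q→φ0] = [1, 1]
r1 m[H→φ0] = [1, 1]
r1 m[E→φ1] = [1, 1]
r1 m[B→φ0] = [1, 1]
r1 m[B→φ1] = [1, 1]
r1 m[B→φ2] = [1, 1]
r1 m[B→φ3] = [1, 1]
r2 m[φ0→Q] = [21, 23]
r2 m[φ0→H] = [23, 21]
r2 m[φ0→B] = [23, 21]
r2 m[φ1→E] = [4, 8]
r2 m[φ1→B] = [6, 6]
r2 m[φ2→B] = [2, 8]
r2 m[φ3→B] = [1, 3]
r2 m[Q→φ0] = [1, 1]
r2 m[H→φ0] = [1, 1]
r2 m[E→φ1] = [1, 1]
r2 m[B→φ0] = [12, 144]
r2 m[B→φ1] = [46, 504]
r2 m[B→φ2] = [138, 378]
r2 m[B→φ3] = [276, 1008]
r3 m[φ0→Q] = [1836, 1464]
r3 m[φ0→H] = [1860, 1440]
r3 m[φ0→B] = [23, 21]
r3 m[φ1→E] = [1100, 2200]
r3 m[φ1→B] = [6, 6]
r3 m[φ2→B] = [2, 8]
r3 m[φ3→B] = [1, 3]
r3 m[Q→φ0] = [1, 1]
r3 m[H→φ0] = [1, 1]
r3 m[E→φ1] = [1, 1]
r3 m[B→φ0] = [12, 144]
r3 m[B→φ1] = [46, 504]
r3 m[B→φ2] = [138, 378]
r3 m[B→φ3] = [276, 1008]
r4 m[φ0→Q] = [1836, 1464]
r4 m[φ0→H] = [1860, 1440]
r4 m[φ0→B] = [23, 21]
r4 m[φ1→E] = [1100, 2200]
r4 m[φ1→B] = [6, 6]
r4 m[φ2→B] = [2, 8]
r4 m[φ3→B] = [1, 3]
r4 m[Q→φ0] = [1, 1]
r4 m[H→φ0] = [1, 1]
r4 m[E→φ1] = [1, 1]
r4 m[B→φ0] = [12, 144]
r4 m[B→φ1] = [46, 504]
r4 m[B→φ2] = [138, 378]
r4 m[B→φ3] = [276, 1008]
fixed point reached at round 4
b[B] = ⊗ incoming = [276, 3024]

b[B] = [276, 3024]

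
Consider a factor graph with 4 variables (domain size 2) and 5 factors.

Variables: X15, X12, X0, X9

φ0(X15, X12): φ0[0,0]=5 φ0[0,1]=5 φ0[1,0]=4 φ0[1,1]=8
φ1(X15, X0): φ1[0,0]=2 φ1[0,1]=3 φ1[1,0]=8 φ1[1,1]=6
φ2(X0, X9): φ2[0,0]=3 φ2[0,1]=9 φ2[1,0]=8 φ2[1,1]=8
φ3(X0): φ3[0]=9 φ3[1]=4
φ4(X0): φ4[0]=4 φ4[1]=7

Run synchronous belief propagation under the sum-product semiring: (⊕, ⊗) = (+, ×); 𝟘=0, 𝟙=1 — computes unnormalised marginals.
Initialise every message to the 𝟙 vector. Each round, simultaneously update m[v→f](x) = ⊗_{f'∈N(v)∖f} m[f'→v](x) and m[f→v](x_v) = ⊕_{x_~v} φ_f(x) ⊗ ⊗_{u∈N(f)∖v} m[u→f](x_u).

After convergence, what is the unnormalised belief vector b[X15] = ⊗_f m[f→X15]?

b[X15] = [22080, 73728]

init: all messages = 𝟙 over 2 values
r1 m[φ0→X15] = [10, 12]
r1 m[φ0→X12] = [9, 13]
r1 m[φ1→X15] = [5, 14]
r1 m[φ1→X0] = [10, 9]
r1 m[φ2→X0] = [12, 16]
r1 m[φ2→X9] = [11, 17]
r1 m[φ3→X0] = [9, 4]
r1 m[φ4→X0] = [4, 7]
r1 m[X15→φ0] = [1, 1]
r1 m[X15→φ1] = [1, 1]
r1 m[X12→φ0] = [1, 1]
r1 m[X0→φ1] = [1, 1]
r1 m[X0→φ2] = [1, 1]
r1 m[X0→φ3] = [1, 1]
r1 m[X0→φ4] = [1, 1]
r1 m[X9→φ2] = [1, 1]
r2 m[φ0→X15] = [10, 12]
r2 m[φ0→X12] = [9, 13]
r2 m[φ1→X15] = [5, 14]
r2 m[φ1→X0] = [10, 9]
r2 m[φ2→X0] = [12, 16]
r2 m[φ2→X9] = [11, 17]
r2 m[φ3→X0] = [9, 4]
r2 m[φ4→X0] = [4, 7]
r2 m[X15→φ0] = [5, 14]
r2 m[X15→φ1] = [10, 12]
r2 m[X12→φ0] = [1, 1]
r2 m[X0→φ1] = [432, 448]
r2 m[X0→φ2] = [360, 252]
r2 m[X0→φ3] = [480, 1008]
r2 m[X0→φ4] = [1080, 576]
r2 m[X9→φ2] = [1, 1]
r3 m[φ0→X15] = [10, 12]
r3 m[φ0→X12] = [81, 137]
r3 m[φ1→X15] = [2208, 6144]
r3 m[φ1→X0] = [116, 102]
r3 m[φ2→X0] = [12, 16]
r3 m[φ2→X9] = [3096, 5256]
r3 m[φ3→X0] = [9, 4]
r3 m[φ4→X0] = [4, 7]
r3 m[X15→φ0] = [5, 14]
r3 m[X15→φ1] = [10, 12]
r3 m[X12→φ0] = [1, 1]
r3 m[X0→φ1] = [432, 448]
r3 m[X0→φ2] = [360, 252]
r3 m[X0→φ3] = [480, 1008]
r3 m[X0→φ4] = [1080, 576]
r3 m[X9→φ2] = [1, 1]
r4 m[φ0→X15] = [10, 12]
r4 m[φ0→X12] = [81, 137]
r4 m[φ1→X15] = [2208, 6144]
r4 m[φ1→X0] = [116, 102]
r4 m[φ2→X0] = [12, 16]
r4 m[φ2→X9] = [3096, 5256]
r4 m[φ3→X0] = [9, 4]
r4 m[φ4→X0] = [4, 7]
r4 m[X15→φ0] = [2208, 6144]
r4 m[X15→φ1] = [10, 12]
r4 m[X12→φ0] = [1, 1]
r4 m[X0→φ1] = [432, 448]
r4 m[X0→φ2] = [4176, 2856]
r4 m[X0→φ3] = [5568, 11424]
r4 m[X0→φ4] = [12528, 6528]
r4 m[X9→φ2] = [1, 1]
r5 m[φ0→X15] = [10, 12]
r5 m[φ0→X12] = [35616, 60192]
r5 m[φ1→X15] = [2208, 6144]
r5 m[φ1→X0] = [116, 102]
r5 m[φ2→X0] = [12, 16]
r5 m[φ2→X9] = [35376, 60432]
r5 m[φ3→X0] = [9, 4]
r5 m[φ4→X0] = [4, 7]
r5 m[X15→φ0] = [2208, 6144]
r5 m[X15→φ1] = [10, 12]
r5 m[X12→φ0] = [1, 1]
r5 m[X0→φ1] = [432, 448]
r5 m[X0→φ2] = [4176, 2856]
r5 m[X0→φ3] = [5568, 11424]
r5 m[X0→φ4] = [12528, 6528]
r5 m[X9→φ2] = [1, 1]
r6 m[φ0→X15] = [10, 12]
r6 m[φ0→X12] = [35616, 60192]
r6 m[φ1→X15] = [2208, 6144]
r6 m[φ1→X0] = [116, 102]
r6 m[φ2→X0] = [12, 16]
r6 m[φ2→X9] = [35376, 60432]
r6 m[φ3→X0] = [9, 4]
r6 m[φ4→X0] = [4, 7]
r6 m[X15→φ0] = [2208, 6144]
r6 m[X15→φ1] = [10, 12]
r6 m[X12→φ0] = [1, 1]
r6 m[X0→φ1] = [432, 448]
r6 m[X0→φ2] = [4176, 2856]
r6 m[X0→φ3] = [5568, 11424]
r6 m[X0→φ4] = [12528, 6528]
r6 m[X9→φ2] = [1, 1]
fixed point reached at round 6
b[X15] = ⊗ incoming = [22080, 73728]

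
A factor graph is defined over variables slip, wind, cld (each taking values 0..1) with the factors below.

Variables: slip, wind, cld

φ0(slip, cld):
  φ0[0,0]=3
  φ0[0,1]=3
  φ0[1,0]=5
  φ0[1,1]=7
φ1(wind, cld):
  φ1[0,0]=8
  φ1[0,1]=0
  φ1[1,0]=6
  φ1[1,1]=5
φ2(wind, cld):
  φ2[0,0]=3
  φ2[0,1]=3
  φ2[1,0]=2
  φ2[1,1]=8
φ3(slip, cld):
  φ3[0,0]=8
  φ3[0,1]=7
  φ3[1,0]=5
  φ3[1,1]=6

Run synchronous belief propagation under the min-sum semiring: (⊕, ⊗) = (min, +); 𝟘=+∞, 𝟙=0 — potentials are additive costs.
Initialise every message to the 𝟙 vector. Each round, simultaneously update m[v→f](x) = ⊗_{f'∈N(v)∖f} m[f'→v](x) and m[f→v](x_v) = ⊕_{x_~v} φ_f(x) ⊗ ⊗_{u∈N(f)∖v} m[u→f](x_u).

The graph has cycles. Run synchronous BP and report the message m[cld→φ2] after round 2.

init: all messages = 𝟙 over 2 values
r1 m[φ0→slip] = [3, 5]
r1 m[φ0→cld] = [3, 3]
r1 m[φ1→wind] = [0, 5]
r1 m[φ1→cld] = [6, 0]
r1 m[φ2→wind] = [3, 2]
r1 m[φ2→cld] = [2, 3]
r1 m[φ3→slip] = [7, 5]
r1 m[φ3→cld] = [5, 6]
r1 m[slip→φ0] = [0, 0]
r1 m[slip→φ3] = [0, 0]
r1 m[wind→φ1] = [0, 0]
r1 m[wind→φ2] = [0, 0]
r1 m[cld→φ0] = [0, 0]
r1 m[cld→φ1] = [0, 0]
r1 m[cld→φ2] = [0, 0]
r1 m[cld→φ3] = [0, 0]
r2 m[φ0→slip] = [3, 5]
r2 m[φ0→cld] = [3, 3]
r2 m[φ1→wind] = [0, 5]
r2 m[φ1→cld] = [6, 0]
r2 m[φ2→wind] = [3, 2]
r2 m[φ2→cld] = [2, 3]
r2 m[φ3→slip] = [7, 5]
r2 m[φ3→cld] = [5, 6]
r2 m[slip→φ0] = [7, 5]
r2 m[slip→φ3] = [3, 5]
r2 m[wind→φ1] = [3, 2]
r2 m[wind→φ2] = [0, 5]
r2 m[cld→φ0] = [13, 9]
r2 m[cld→φ1] = [10, 12]
r2 m[cld→φ2] = [14, 9]
r2 m[cld→φ3] = [11, 6]

message @ round 2 = [14, 9]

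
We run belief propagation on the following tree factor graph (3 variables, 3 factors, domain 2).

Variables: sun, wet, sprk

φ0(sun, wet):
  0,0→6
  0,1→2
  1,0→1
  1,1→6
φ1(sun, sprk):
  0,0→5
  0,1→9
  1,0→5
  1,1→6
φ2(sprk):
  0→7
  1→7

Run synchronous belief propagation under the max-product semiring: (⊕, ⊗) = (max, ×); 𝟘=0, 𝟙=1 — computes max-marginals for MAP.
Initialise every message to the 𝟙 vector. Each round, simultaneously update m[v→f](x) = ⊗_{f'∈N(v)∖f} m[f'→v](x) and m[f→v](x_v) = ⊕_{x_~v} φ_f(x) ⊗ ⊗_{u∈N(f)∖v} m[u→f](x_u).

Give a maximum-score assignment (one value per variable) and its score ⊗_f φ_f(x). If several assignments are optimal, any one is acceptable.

assignment: (sun=0, wet=0, sprk=1); score = 378

init: all messages = 𝟙 over 2 values
r1 m[φ0→sun] = [6, 6]
r1 m[φ0→wet] = [6, 6]
r1 m[φ1→sun] = [9, 6]
r1 m[φ1→sprk] = [5, 9]
r1 m[φ2→sprk] = [7, 7]
r1 m[sun→φ0] = [1, 1]
r1 m[sun→φ1] = [1, 1]
r1 m[wet→φ0] = [1, 1]
r1 m[sprk→φ1] = [1, 1]
r1 m[sprk→φ2] = [1, 1]
r2 m[φ0→sun] = [6, 6]
r2 m[φ0→wet] = [6, 6]
r2 m[φ1→sun] = [9, 6]
r2 m[φ1→sprk] = [5, 9]
r2 m[φ2→sprk] = [7, 7]
r2 m[sun→φ0] = [9, 6]
r2 m[sun→φ1] = [6, 6]
r2 m[wet→φ0] = [1, 1]
r2 m[sprk→φ1] = [7, 7]
r2 m[sprk→φ2] = [5, 9]
r3 m[φ0→sun] = [6, 6]
r3 m[φ0→wet] = [54, 36]
r3 m[φ1→sun] = [63, 42]
r3 m[φ1→sprk] = [30, 54]
r3 m[φ2→sprk] = [7, 7]
r3 m[sun→φ0] = [9, 6]
r3 m[sun→φ1] = [6, 6]
r3 m[wet→φ0] = [1, 1]
r3 m[sprk→φ1] = [7, 7]
r3 m[sprk→φ2] = [5, 9]
r4 m[φ0→sun] = [6, 6]
r4 m[φ0→wet] = [54, 36]
r4 m[φ1→sun] = [63, 42]
r4 m[φ1→sprk] = [30, 54]
r4 m[φ2→sprk] = [7, 7]
r4 m[sun→φ0] = [63, 42]
r4 m[sun→φ1] = [6, 6]
r4 m[wet→φ0] = [1, 1]
r4 m[sprk→φ1] = [7, 7]
r4 m[sprk→φ2] = [30, 54]
r5 m[φ0→sun] = [6, 6]
r5 m[φ0→wet] = [378, 252]
r5 m[φ1→sun] = [63, 42]
r5 m[φ1→sprk] = [30, 54]
r5 m[φ2→sprk] = [7, 7]
r5 m[sun→φ0] = [63, 42]
r5 m[sun→φ1] = [6, 6]
r5 m[wet→φ0] = [1, 1]
r5 m[sprk→φ1] = [7, 7]
r5 m[sprk→φ2] = [30, 54]
r6 m[φ0→sun] = [6, 6]
r6 m[φ0→wet] = [378, 252]
r6 m[φ1→sun] = [63, 42]
r6 m[φ1→sprk] = [30, 54]
r6 m[φ2→sprk] = [7, 7]
r6 m[sun→φ0] = [63, 42]
r6 m[sun→φ1] = [6, 6]
r6 m[wet→φ0] = [1, 1]
r6 m[sprk→φ1] = [7, 7]
r6 m[sprk→φ2] = [30, 54]
fixed point reached at round 6
traceback from sun: (sun=0, wet=0, sprk=1), score=378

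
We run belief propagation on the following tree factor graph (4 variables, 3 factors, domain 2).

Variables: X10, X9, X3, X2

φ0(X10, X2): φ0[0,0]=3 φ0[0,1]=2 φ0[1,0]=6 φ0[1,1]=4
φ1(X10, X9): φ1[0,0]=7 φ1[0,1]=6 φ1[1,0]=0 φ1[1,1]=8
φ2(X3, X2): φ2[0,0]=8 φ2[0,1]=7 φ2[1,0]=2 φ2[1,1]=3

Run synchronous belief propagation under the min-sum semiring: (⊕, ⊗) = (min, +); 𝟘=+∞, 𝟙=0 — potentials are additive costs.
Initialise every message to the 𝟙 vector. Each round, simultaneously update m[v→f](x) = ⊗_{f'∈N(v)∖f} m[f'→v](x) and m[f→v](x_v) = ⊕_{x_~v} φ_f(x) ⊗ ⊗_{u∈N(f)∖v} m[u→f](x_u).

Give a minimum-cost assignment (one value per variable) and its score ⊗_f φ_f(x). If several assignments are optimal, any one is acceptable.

assignment: (X10=1, X9=0, X3=1, X2=1); score = 7

init: all messages = 𝟙 over 2 values
r1 m[φ0→X10] = [2, 4]
r1 m[φ0→X2] = [3, 2]
r1 m[φ1→X10] = [6, 0]
r1 m[φ1→X9] = [0, 6]
r1 m[φ2→X3] = [7, 2]
r1 m[φ2→X2] = [2, 3]
r1 m[X10→φ0] = [0, 0]
r1 m[X10→φ1] = [0, 0]
r1 m[X9→φ1] = [0, 0]
r1 m[X3→φ2] = [0, 0]
r1 m[X2→φ0] = [0, 0]
r1 m[X2→φ2] = [0, 0]
r2 m[φ0→X10] = [2, 4]
r2 m[φ0→X2] = [3, 2]
r2 m[φ1→X10] = [6, 0]
r2 m[φ1→X9] = [0, 6]
r2 m[φ2→X3] = [7, 2]
r2 m[φ2→X2] = [2, 3]
r2 m[X10→φ0] = [6, 0]
r2 m[X10→φ1] = [2, 4]
r2 m[X9→φ1] = [0, 0]
r2 m[X3→φ2] = [0, 0]
r2 m[X2→φ0] = [2, 3]
r2 m[X2→φ2] = [3, 2]
r3 m[φ0→X10] = [5, 7]
r3 m[φ0→X2] = [6, 4]
r3 m[φ1→X10] = [6, 0]
r3 m[φ1→X9] = [4, 8]
r3 m[φ2→X3] = [9, 5]
r3 m[φ2→X2] = [2, 3]
r3 m[X10→φ0] = [6, 0]
r3 m[X10→φ1] = [2, 4]
r3 m[X9→φ1] = [0, 0]
r3 m[X3→φ2] = [0, 0]
r3 m[X2→φ0] = [2, 3]
r3 m[X2→φ2] = [3, 2]
r4 m[φ0→X10] = [5, 7]
r4 m[φ0→X2] = [6, 4]
r4 m[φ1→X10] = [6, 0]
r4 m[φ1→X9] = [4, 8]
r4 m[φ2→X3] = [9, 5]
r4 m[φ2→X2] = [2, 3]
r4 m[X10→φ0] = [6, 0]
r4 m[X10→φ1] = [5, 7]
r4 m[X9→φ1] = [0, 0]
r4 m[X3→φ2] = [0, 0]
r4 m[X2→φ0] = [2, 3]
r4 m[X2→φ2] = [6, 4]
r5 m[φ0→X10] = [5, 7]
r5 m[φ0→X2] = [6, 4]
r5 m[φ1→X10] = [6, 0]
r5 m[φ1→X9] = [7, 11]
r5 m[φ2→X3] = [11, 7]
r5 m[φ2→X2] = [2, 3]
r5 m[X10→φ0] = [6, 0]
r5 m[X10→φ1] = [5, 7]
r5 m[X9→φ1] = [0, 0]
r5 m[X3→φ2] = [0, 0]
r5 m[X2→φ0] = [2, 3]
r5 m[X2→φ2] = [6, 4]
r6 m[φ0→X10] = [5, 7]
r6 m[φ0→X2] = [6, 4]
r6 m[φ1→X10] = [6, 0]
r6 m[φ1→X9] = [7, 11]
r6 m[φ2→X3] = [11, 7]
r6 m[φ2→X2] = [2, 3]
r6 m[X10→φ0] = [6, 0]
r6 m[X10→φ1] = [5, 7]
r6 m[X9→φ1] = [0, 0]
r6 m[X3→φ2] = [0, 0]
r6 m[X2→φ0] = [2, 3]
r6 m[X2→φ2] = [6, 4]
fixed point reached at round 6
traceback from X10: (X10=1, X9=0, X3=1, X2=1), score=7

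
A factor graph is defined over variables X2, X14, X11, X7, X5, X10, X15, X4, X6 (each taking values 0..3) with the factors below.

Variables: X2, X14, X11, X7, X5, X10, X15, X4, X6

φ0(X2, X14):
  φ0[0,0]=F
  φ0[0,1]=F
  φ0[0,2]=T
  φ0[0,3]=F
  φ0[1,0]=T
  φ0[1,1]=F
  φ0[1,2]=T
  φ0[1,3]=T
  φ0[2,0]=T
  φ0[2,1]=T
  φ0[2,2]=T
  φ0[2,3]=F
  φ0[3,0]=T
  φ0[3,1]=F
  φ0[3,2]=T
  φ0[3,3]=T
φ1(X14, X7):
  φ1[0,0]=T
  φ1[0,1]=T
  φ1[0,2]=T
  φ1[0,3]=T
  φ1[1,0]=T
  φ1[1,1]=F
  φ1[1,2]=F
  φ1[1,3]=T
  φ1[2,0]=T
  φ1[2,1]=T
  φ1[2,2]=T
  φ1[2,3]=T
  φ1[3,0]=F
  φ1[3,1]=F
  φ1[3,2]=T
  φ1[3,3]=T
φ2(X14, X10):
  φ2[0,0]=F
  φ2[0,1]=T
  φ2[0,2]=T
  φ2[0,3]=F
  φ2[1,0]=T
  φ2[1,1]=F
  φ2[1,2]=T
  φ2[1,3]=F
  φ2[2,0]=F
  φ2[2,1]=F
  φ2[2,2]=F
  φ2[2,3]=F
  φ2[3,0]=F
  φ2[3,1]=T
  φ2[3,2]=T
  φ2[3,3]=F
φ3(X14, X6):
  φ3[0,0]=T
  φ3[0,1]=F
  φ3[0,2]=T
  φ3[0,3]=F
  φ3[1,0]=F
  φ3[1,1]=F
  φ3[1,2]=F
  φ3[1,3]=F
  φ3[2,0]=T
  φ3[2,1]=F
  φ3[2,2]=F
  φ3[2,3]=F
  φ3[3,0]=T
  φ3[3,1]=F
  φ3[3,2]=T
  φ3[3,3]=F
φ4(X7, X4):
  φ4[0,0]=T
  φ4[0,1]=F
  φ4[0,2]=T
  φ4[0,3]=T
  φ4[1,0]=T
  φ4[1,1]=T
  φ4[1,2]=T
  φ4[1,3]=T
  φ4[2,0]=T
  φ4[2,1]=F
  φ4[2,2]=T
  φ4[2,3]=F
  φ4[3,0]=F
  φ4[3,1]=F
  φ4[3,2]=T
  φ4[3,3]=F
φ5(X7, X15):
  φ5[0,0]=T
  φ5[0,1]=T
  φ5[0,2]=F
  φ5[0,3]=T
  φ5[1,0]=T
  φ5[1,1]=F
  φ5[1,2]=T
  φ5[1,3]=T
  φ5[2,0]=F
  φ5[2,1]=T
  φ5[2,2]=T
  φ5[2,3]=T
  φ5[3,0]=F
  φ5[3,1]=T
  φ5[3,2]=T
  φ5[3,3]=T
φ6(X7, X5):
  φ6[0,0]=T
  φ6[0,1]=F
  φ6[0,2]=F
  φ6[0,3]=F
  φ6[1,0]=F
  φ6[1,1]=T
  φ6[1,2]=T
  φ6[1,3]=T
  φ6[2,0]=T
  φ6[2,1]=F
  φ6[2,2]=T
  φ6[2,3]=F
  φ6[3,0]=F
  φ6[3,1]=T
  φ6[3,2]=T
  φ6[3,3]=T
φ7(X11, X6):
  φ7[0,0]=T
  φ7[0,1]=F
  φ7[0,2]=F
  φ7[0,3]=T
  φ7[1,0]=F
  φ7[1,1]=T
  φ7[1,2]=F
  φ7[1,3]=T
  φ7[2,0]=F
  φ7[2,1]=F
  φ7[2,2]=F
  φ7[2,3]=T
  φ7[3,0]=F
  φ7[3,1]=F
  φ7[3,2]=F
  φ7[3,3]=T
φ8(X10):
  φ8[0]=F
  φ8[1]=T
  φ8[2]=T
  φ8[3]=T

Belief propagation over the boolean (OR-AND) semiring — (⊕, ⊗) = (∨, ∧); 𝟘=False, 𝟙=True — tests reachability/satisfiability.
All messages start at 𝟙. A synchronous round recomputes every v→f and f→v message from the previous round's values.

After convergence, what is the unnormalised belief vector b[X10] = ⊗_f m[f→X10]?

init: all messages = 𝟙 over 4 values
r1 m[φ0→X2] = [T, T, T, T]
r1 m[φ0→X14] = [T, T, T, T]
r1 m[φ1→X14] = [T, T, T, T]
r1 m[φ1→X7] = [T, T, T, T]
r1 m[φ2→X14] = [T, T, F, T]
r1 m[φ2→X10] = [T, T, T, F]
r1 m[φ3→X14] = [T, F, T, T]
r1 m[φ3→X6] = [T, F, T, F]
r1 m[φ4→X7] = [T, T, T, T]
r1 m[φ4→X4] = [T, T, T, T]
r1 m[φ5→X7] = [T, T, T, T]
r1 m[φ5→X15] = [T, T, T, T]
r1 m[φ6→X7] = [T, T, T, T]
r1 m[φ6→X5] = [T, T, T, T]
r1 m[φ7→X11] = [T, T, T, T]
r1 m[φ7→X6] = [T, T, F, T]
r1 m[φ8→X10] = [F, T, T, T]
r1 m[X2→φ0] = [T, T, T, T]
r1 m[X14→φ0] = [T, T, T, T]
r1 m[X14→φ1] = [T, T, T, T]
r1 m[X14→φ2] = [T, T, T, T]
r1 m[X14→φ3] = [T, T, T, T]
r1 m[X11→φ7] = [T, T, T, T]
r1 m[X7→φ1] = [T, T, T, T]
r1 m[X7→φ4] = [T, T, T, T]
r1 m[X7→φ5] = [T, T, T, T]
r1 m[X7→φ6] = [T, T, T, T]
r1 m[X5→φ6] = [T, T, T, T]
r1 m[X10→φ2] = [T, T, T, T]
r1 m[X10→φ8] = [T, T, T, T]
r1 m[X15→φ5] = [T, T, T, T]
r1 m[X4→φ4] = [T, T, T, T]
r1 m[X6→φ3] = [T, T, T, T]
r1 m[X6→φ7] = [T, T, T, T]
r2 m[φ0→X2] = [T, T, T, T]
r2 m[φ0→X14] = [T, T, T, T]
r2 m[φ1→X14] = [T, T, T, T]
r2 m[φ1→X7] = [T, T, T, T]
r2 m[φ2→X14] = [T, T, F, T]
r2 m[φ2→X10] = [T, T, T, F]
r2 m[φ3→X14] = [T, F, T, T]
r2 m[φ3→X6] = [T, F, T, F]
r2 m[φ4→X7] = [T, T, T, T]
r2 m[φ4→X4] = [T, T, T, T]
r2 m[φ5→X7] = [T, T, T, T]
r2 m[φ5→X15] = [T, T, T, T]
r2 m[φ6→X7] = [T, T, T, T]
r2 m[φ6→X5] = [T, T, T, T]
r2 m[φ7→X11] = [T, T, T, T]
r2 m[φ7→X6] = [T, T, F, T]
r2 m[φ8→X10] = [F, T, T, T]
r2 m[X2→φ0] = [T, T, T, T]
r2 m[X14→φ0] = [T, F, F, T]
r2 m[X14→φ1] = [T, F, F, T]
r2 m[X14→φ2] = [T, F, T, T]
r2 m[X14→φ3] = [T, T, F, T]
r2 m[X11→φ7] = [T, T, T, T]
r2 m[X7→φ1] = [T, T, T, T]
r2 m[X7→φ4] = [T, T, T, T]
r2 m[X7→φ5] = [T, T, T, T]
r2 m[X7→φ6] = [T, T, T, T]
r2 m[X5→φ6] = [T, T, T, T]
r2 m[X10→φ2] = [F, T, T, T]
r2 m[X10→φ8] = [T, T, T, F]
r2 m[X15→φ5] = [T, T, T, T]
r2 m[X4→φ4] = [T, T, T, T]
r2 m[X6→φ3] = [T, T, F, T]
r2 m[X6→φ7] = [T, F, T, F]
r3 m[φ0→X2] = [F, T, T, T]
r3 m[φ0→X14] = [T, T, T, T]
r3 m[φ1→X14] = [T, T, T, T]
r3 m[φ1→X7] = [T, T, T, T]
r3 m[φ2→X14] = [T, T, F, T]
r3 m[φ2→X10] = [F, T, T, F]
r3 m[φ3→X14] = [T, F, T, T]
r3 m[φ3→X6] = [T, F, T, F]
r3 m[φ4→X7] = [T, T, T, T]
r3 m[φ4→X4] = [T, T, T, T]
r3 m[φ5→X7] = [T, T, T, T]
r3 m[φ5→X15] = [T, T, T, T]
r3 m[φ6→X7] = [T, T, T, T]
r3 m[φ6→X5] = [T, T, T, T]
r3 m[φ7→X11] = [T, F, F, F]
r3 m[φ7→X6] = [T, T, F, T]
r3 m[φ8→X10] = [F, T, T, T]
r3 m[X2→φ0] = [T, T, T, T]
r3 m[X14→φ0] = [T, F, F, T]
r3 m[X14→φ1] = [T, F, F, T]
r3 m[X14→φ2] = [T, F, T, T]
r3 m[X14→φ3] = [T, T, F, T]
r3 m[X11→φ7] = [T, T, T, T]
r3 m[X7→φ1] = [T, T, T, T]
r3 m[X7→φ4] = [T, T, T, T]
r3 m[X7→φ5] = [T, T, T, T]
r3 m[X7→φ6] = [T, T, T, T]
r3 m[X5→φ6] = [T, T, T, T]
r3 m[X10→φ2] = [F, T, T, T]
r3 m[X10→φ8] = [T, T, T, F]
r3 m[X15→φ5] = [T, T, T, T]
r3 m[X4→φ4] = [T, T, T, T]
r3 m[X6→φ3] = [T, T, F, T]
r3 m[X6→φ7] = [T, F, T, F]
r4 m[φ0→X2] = [F, T, T, T]
r4 m[φ0→X14] = [T, T, T, T]
r4 m[φ1→X14] = [T, T, T, T]
r4 m[φ1→X7] = [T, T, T, T]
r4 m[φ2→X14] = [T, T, F, T]
r4 m[φ2→X10] = [F, T, T, F]
r4 m[φ3→X14] = [T, F, T, T]
r4 m[φ3→X6] = [T, F, T, F]
r4 m[φ4→X7] = [T, T, T, T]
r4 m[φ4→X4] = [T, T, T, T]
r4 m[φ5→X7] = [T, T, T, T]
r4 m[φ5→X15] = [T, T, T, T]
r4 m[φ6→X7] = [T, T, T, T]
r4 m[φ6→X5] = [T, T, T, T]
r4 m[φ7→X11] = [T, F, F, F]
r4 m[φ7→X6] = [T, T, F, T]
r4 m[φ8→X10] = [F, T, T, T]
r4 m[X2→φ0] = [T, T, T, T]
r4 m[X14→φ0] = [T, F, F, T]
r4 m[X14→φ1] = [T, F, F, T]
r4 m[X14→φ2] = [T, F, T, T]
r4 m[X14→φ3] = [T, T, F, T]
r4 m[X11→φ7] = [T, T, T, T]
r4 m[X7→φ1] = [T, T, T, T]
r4 m[X7→φ4] = [T, T, T, T]
r4 m[X7→φ5] = [T, T, T, T]
r4 m[X7→φ6] = [T, T, T, T]
r4 m[X5→φ6] = [T, T, T, T]
r4 m[X10→φ2] = [F, T, T, T]
r4 m[X10→φ8] = [F, T, T, F]
r4 m[X15→φ5] = [T, T, T, T]
r4 m[X4→φ4] = [T, T, T, T]
r4 m[X6→φ3] = [T, T, F, T]
r4 m[X6→φ7] = [T, F, T, F]
r5 m[φ0→X2] = [F, T, T, T]
r5 m[φ0→X14] = [T, T, T, T]
r5 m[φ1→X14] = [T, T, T, T]
r5 m[φ1→X7] = [T, T, T, T]
r5 m[φ2→X14] = [T, T, F, T]
r5 m[φ2→X10] = [F, T, T, F]
r5 m[φ3→X14] = [T, F, T, T]
r5 m[φ3→X6] = [T, F, T, F]
r5 m[φ4→X7] = [T, T, T, T]
r5 m[φ4→X4] = [T, T, T, T]
r5 m[φ5→X7] = [T, T, T, T]
r5 m[φ5→X15] = [T, T, T, T]
r5 m[φ6→X7] = [T, T, T, T]
r5 m[φ6→X5] = [T, T, T, T]
r5 m[φ7→X11] = [T, F, F, F]
r5 m[φ7→X6] = [T, T, F, T]
r5 m[φ8→X10] = [F, T, T, T]
r5 m[X2→φ0] = [T, T, T, T]
r5 m[X14→φ0] = [T, F, F, T]
r5 m[X14→φ1] = [T, F, F, T]
r5 m[X14→φ2] = [T, F, T, T]
r5 m[X14→φ3] = [T, T, F, T]
r5 m[X11→φ7] = [T, T, T, T]
r5 m[X7→φ1] = [T, T, T, T]
r5 m[X7→φ4] = [T, T, T, T]
r5 m[X7→φ5] = [T, T, T, T]
r5 m[X7→φ6] = [T, T, T, T]
r5 m[X5→φ6] = [T, T, T, T]
r5 m[X10→φ2] = [F, T, T, T]
r5 m[X10→φ8] = [F, T, T, F]
r5 m[X15→φ5] = [T, T, T, T]
r5 m[X4→φ4] = [T, T, T, T]
r5 m[X6→φ3] = [T, T, F, T]
r5 m[X6→φ7] = [T, F, T, F]
fixed point reached at round 5
b[X10] = ⊗ incoming = [F, T, T, F]

b[X10] = [F, T, T, F]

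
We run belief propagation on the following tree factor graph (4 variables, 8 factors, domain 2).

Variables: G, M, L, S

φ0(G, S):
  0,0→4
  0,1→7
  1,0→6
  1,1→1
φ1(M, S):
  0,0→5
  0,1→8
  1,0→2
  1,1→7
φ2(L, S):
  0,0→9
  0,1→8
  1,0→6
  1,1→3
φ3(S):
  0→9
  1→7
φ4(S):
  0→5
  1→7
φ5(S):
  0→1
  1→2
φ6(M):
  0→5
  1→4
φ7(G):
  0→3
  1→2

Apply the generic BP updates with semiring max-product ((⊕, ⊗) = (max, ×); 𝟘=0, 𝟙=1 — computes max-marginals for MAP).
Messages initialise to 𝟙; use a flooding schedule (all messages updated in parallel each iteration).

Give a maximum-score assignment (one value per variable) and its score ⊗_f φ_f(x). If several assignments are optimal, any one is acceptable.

init: all messages = 𝟙 over 2 values
r1 m[φ0→G] = [7, 6]
r1 m[φ0→S] = [6, 7]
r1 m[φ1→M] = [8, 7]
r1 m[φ1→S] = [5, 8]
r1 m[φ2→L] = [9, 6]
r1 m[φ2→S] = [9, 8]
r1 m[φ3→S] = [9, 7]
r1 m[φ4→S] = [5, 7]
r1 m[φ5→S] = [1, 2]
r1 m[φ6→M] = [5, 4]
r1 m[φ7→G] = [3, 2]
r1 m[G→φ0] = [1, 1]
r1 m[G→φ7] = [1, 1]
r1 m[M→φ1] = [1, 1]
r1 m[M→φ6] = [1, 1]
r1 m[L→φ2] = [1, 1]
r1 m[S→φ0] = [1, 1]
r1 m[S→φ1] = [1, 1]
r1 m[S→φ2] = [1, 1]
r1 m[S→φ3] = [1, 1]
r1 m[S→φ4] = [1, 1]
r1 m[S→φ5] = [1, 1]
r2 m[φ0→G] = [7, 6]
r2 m[φ0→S] = [6, 7]
r2 m[φ1→M] = [8, 7]
r2 m[φ1→S] = [5, 8]
r2 m[φ2→L] = [9, 6]
r2 m[φ2→S] = [9, 8]
r2 m[φ3→S] = [9, 7]
r2 m[φ4→S] = [5, 7]
r2 m[φ5→S] = [1, 2]
r2 m[φ6→M] = [5, 4]
r2 m[φ7→G] = [3, 2]
r2 m[G→φ0] = [3, 2]
r2 m[G→φ7] = [7, 6]
r2 m[M→φ1] = [5, 4]
r2 m[M→φ6] = [8, 7]
r2 m[L→φ2] = [1, 1]
r2 m[S→φ0] = [2025, 6272]
r2 m[S→φ1] = [2430, 5488]
r2 m[S→φ2] = [1350, 5488]
r2 m[S→φ3] = [1350, 6272]
r2 m[S→φ4] = [2430, 6272]
r2 m[S→φ5] = [12150, 21952]
r3 m[φ0→G] = [43904, 12150]
r3 m[φ0→S] = [12, 21]
r3 m[φ1→M] = [43904, 38416]
r3 m[φ1→S] = [25, 40]
r3 m[φ2→L] = [43904, 16464]
r3 m[φ2→S] = [9, 8]
r3 m[φ3→S] = [9, 7]
r3 m[φ4→S] = [5, 7]
r3 m[φ5→S] = [1, 2]
r3 m[φ6→M] = [5, 4]
r3 m[φ7→G] = [3, 2]
r3 m[G→φ0] = [3, 2]
r3 m[G→φ7] = [7, 6]
r3 m[M→φ1] = [5, 4]
r3 m[M→φ6] = [8, 7]
r3 m[L→φ2] = [1, 1]
r3 m[S→φ0] = [2025, 6272]
r3 m[S→φ1] = [2430, 5488]
r3 m[S→φ2] = [1350, 5488]
r3 m[S→φ3] = [1350, 6272]
r3 m[S→φ4] = [2430, 6272]
r3 m[S→φ5] = [12150, 21952]
r4 m[φ0→G] = [43904, 12150]
r4 m[φ0→S] = [12, 21]
r4 m[φ1→M] = [43904, 38416]
r4 m[φ1→S] = [25, 40]
r4 m[φ2→L] = [43904, 16464]
r4 m[φ2→S] = [9, 8]
r4 m[φ3→S] = [9, 7]
r4 m[φ4→S] = [5, 7]
r4 m[φ5→S] = [1, 2]
r4 m[φ6→M] = [5, 4]
r4 m[φ7→G] = [3, 2]
r4 m[G→φ0] = [3, 2]
r4 m[G→φ7] = [43904, 12150]
r4 m[M→φ1] = [5, 4]
r4 m[M→φ6] = [43904, 38416]
r4 m[L→φ2] = [1, 1]
r4 m[S→φ0] = [10125, 31360]
r4 m[S→φ1] = [4860, 16464]
r4 m[S→φ2] = [13500, 82320]
r4 m[S→φ3] = [13500, 94080]
r4 m[S→φ4] = [24300, 94080]
r4 m[S→φ5] = [121500, 329280]
r5 m[φ0→G] = [219520, 60750]
r5 m[φ0→S] = [12, 21]
r5 m[φ1→M] = [131712, 115248]
r5 m[φ1→S] = [25, 40]
r5 m[φ2→L] = [658560, 246960]
r5 m[φ2→S] = [9, 8]
r5 m[φ3→S] = [9, 7]
r5 m[φ4→S] = [5, 7]
r5 m[φ5→S] = [1, 2]
r5 m[φ6→M] = [5, 4]
r5 m[φ7→G] = [3, 2]
r5 m[G→φ0] = [3, 2]
r5 m[G→φ7] = [43904, 12150]
r5 m[M→φ1] = [5, 4]
r5 m[M→φ6] = [43904, 38416]
r5 m[L→φ2] = [1, 1]
r5 m[S→φ0] = [10125, 31360]
r5 m[S→φ1] = [4860, 16464]
r5 m[S→φ2] = [13500, 82320]
r5 m[S→φ3] = [13500, 94080]
r5 m[S→φ4] = [24300, 94080]
r5 m[S→φ5] = [121500, 329280]
r6 m[φ0→G] = [219520, 60750]
r6 m[φ0→S] = [12, 21]
r6 m[φ1→M] = [131712, 115248]
r6 m[φ1→S] = [25, 40]
r6 m[φ2→L] = [658560, 246960]
r6 m[φ2→S] = [9, 8]
r6 m[φ3→S] = [9, 7]
r6 m[φ4→S] = [5, 7]
r6 m[φ5→S] = [1, 2]
r6 m[φ6→M] = [5, 4]
r6 m[φ7→G] = [3, 2]
r6 m[G→φ0] = [3, 2]
r6 m[G→φ7] = [219520, 60750]
r6 m[M→φ1] = [5, 4]
r6 m[M→φ6] = [131712, 115248]
r6 m[L→φ2] = [1, 1]
r6 m[S→φ0] = [10125, 31360]
r6 m[S→φ1] = [4860, 16464]
r6 m[S→φ2] = [13500, 82320]
r6 m[S→φ3] = [13500, 94080]
r6 m[S→φ4] = [24300, 94080]
r6 m[S→φ5] = [121500, 329280]
r7 m[φ0→G] = [219520, 60750]
r7 m[φ0→S] = [12, 21]
r7 m[φ1→M] = [131712, 115248]
r7 m[φ1→S] = [25, 40]
r7 m[φ2→L] = [658560, 246960]
r7 m[φ2→S] = [9, 8]
r7 m[φ3→S] = [9, 7]
r7 m[φ4→S] = [5, 7]
r7 m[φ5→S] = [1, 2]
r7 m[φ6→M] = [5, 4]
r7 m[φ7→G] = [3, 2]
r7 m[G→φ0] = [3, 2]
r7 m[G→φ7] = [219520, 60750]
r7 m[M→φ1] = [5, 4]
r7 m[M→φ6] = [131712, 115248]
r7 m[L→φ2] = [1, 1]
r7 m[S→φ0] = [10125, 31360]
r7 m[S→φ1] = [4860, 16464]
r7 m[S→φ2] = [13500, 82320]
r7 m[S→φ3] = [13500, 94080]
r7 m[S→φ4] = [24300, 94080]
r7 m[S→φ5] = [121500, 329280]
fixed point reached at round 7
traceback from G: (G=0, M=0, L=0, S=1), score=658560

assignment: (G=0, M=0, L=0, S=1); score = 658560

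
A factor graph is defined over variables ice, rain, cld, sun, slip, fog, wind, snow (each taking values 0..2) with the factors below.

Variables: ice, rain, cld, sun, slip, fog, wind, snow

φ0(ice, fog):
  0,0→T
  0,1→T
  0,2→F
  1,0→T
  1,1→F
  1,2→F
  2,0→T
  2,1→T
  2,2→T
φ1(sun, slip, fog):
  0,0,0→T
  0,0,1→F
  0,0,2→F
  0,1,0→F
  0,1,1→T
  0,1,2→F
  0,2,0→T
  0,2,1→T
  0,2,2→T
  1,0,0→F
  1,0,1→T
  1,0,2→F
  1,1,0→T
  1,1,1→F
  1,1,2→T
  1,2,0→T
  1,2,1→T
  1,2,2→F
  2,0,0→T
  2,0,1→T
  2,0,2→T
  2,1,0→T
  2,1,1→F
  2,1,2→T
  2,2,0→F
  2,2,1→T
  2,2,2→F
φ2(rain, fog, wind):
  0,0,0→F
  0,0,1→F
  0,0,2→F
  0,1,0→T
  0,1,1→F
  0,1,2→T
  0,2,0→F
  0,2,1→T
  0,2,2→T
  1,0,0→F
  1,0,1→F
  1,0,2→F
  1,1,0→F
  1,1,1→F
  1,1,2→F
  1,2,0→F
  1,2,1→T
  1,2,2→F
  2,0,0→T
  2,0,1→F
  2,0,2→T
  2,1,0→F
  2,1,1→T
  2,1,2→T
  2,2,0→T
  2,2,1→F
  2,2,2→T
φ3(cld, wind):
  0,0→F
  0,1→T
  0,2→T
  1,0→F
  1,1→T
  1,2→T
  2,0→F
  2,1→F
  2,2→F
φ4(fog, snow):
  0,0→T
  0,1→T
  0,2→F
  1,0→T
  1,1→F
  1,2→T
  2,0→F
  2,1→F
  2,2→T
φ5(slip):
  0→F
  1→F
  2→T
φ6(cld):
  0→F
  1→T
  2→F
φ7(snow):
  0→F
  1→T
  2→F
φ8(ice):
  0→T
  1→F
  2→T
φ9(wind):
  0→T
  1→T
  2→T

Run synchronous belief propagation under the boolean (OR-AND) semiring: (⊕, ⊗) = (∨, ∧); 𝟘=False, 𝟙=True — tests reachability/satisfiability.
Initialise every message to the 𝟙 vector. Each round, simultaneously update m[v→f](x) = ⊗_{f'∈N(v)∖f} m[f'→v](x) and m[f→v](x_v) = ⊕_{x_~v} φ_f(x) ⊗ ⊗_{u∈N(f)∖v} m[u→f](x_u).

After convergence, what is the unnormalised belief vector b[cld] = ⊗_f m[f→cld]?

b[cld] = [F, T, F]

init: all messages = 𝟙 over 3 values
r1 m[φ0→ice] = [T, T, T]
r1 m[φ0→fog] = [T, T, T]
r1 m[φ1→sun] = [T, T, T]
r1 m[φ1→slip] = [T, T, T]
r1 m[φ1→fog] = [T, T, T]
r1 m[φ2→rain] = [T, T, T]
r1 m[φ2→fog] = [T, T, T]
r1 m[φ2→wind] = [T, T, T]
r1 m[φ3→cld] = [T, T, F]
r1 m[φ3→wind] = [F, T, T]
r1 m[φ4→fog] = [T, T, T]
r1 m[φ4→snow] = [T, T, T]
r1 m[φ5→slip] = [F, F, T]
r1 m[φ6→cld] = [F, T, F]
r1 m[φ7→snow] = [F, T, F]
r1 m[φ8→ice] = [T, F, T]
r1 m[φ9→wind] = [T, T, T]
r1 m[ice→φ0] = [T, T, T]
r1 m[ice→φ8] = [T, T, T]
r1 m[rain→φ2] = [T, T, T]
r1 m[cld→φ3] = [T, T, T]
r1 m[cld→φ6] = [T, T, T]
r1 m[sun→φ1] = [T, T, T]
r1 m[slip→φ1] = [T, T, T]
r1 m[slip→φ5] = [T, T, T]
r1 m[fog→φ0] = [T, T, T]
r1 m[fog→φ1] = [T, T, T]
r1 m[fog→φ2] = [T, T, T]
r1 m[fog→φ4] = [T, T, T]
r1 m[wind→φ2] = [T, T, T]
r1 m[wind→φ3] = [T, T, T]
r1 m[wind→φ9] = [T, T, T]
r1 m[snow→φ4] = [T, T, T]
r1 m[snow→φ7] = [T, T, T]
r2 m[φ0→ice] = [T, T, T]
r2 m[φ0→fog] = [T, T, T]
r2 m[φ1→sun] = [T, T, T]
r2 m[φ1→slip] = [T, T, T]
r2 m[φ1→fog] = [T, T, T]
r2 m[φ2→rain] = [T, T, T]
r2 m[φ2→fog] = [T, T, T]
r2 m[φ2→wind] = [T, T, T]
r2 m[φ3→cld] = [T, T, F]
r2 m[φ3→wind] = [F, T, T]
r2 m[φ4→fog] = [T, T, T]
r2 m[φ4→snow] = [T, T, T]
r2 m[φ5→slip] = [F, F, T]
r2 m[φ6→cld] = [F, T, F]
r2 m[φ7→snow] = [F, T, F]
r2 m[φ8→ice] = [T, F, T]
r2 m[φ9→wind] = [T, T, T]
r2 m[ice→φ0] = [T, F, T]
r2 m[ice→φ8] = [T, T, T]
r2 m[rain→φ2] = [T, T, T]
r2 m[cld→φ3] = [F, T, F]
r2 m[cld→φ6] = [T, T, F]
r2 m[sun→φ1] = [T, T, T]
r2 m[slip→φ1] = [F, F, T]
r2 m[slip→φ5] = [T, T, T]
r2 m[fog→φ0] = [T, T, T]
r2 m[fog→φ1] = [T, T, T]
r2 m[fog→φ2] = [T, T, T]
r2 m[fog→φ4] = [T, T, T]
r2 m[wind→φ2] = [F, T, T]
r2 m[wind→φ3] = [T, T, T]
r2 m[wind→φ9] = [F, T, T]
r2 m[snow→φ4] = [F, T, F]
r2 m[snow→φ7] = [T, T, T]
r3 m[φ0→ice] = [T, T, T]
r3 m[φ0→fog] = [T, T, T]
r3 m[φ1→sun] = [T, T, T]
r3 m[φ1→slip] = [T, T, T]
r3 m[φ1→fog] = [T, T, T]
r3 m[φ2→rain] = [T, T, T]
r3 m[φ2→fog] = [T, T, T]
r3 m[φ2→wind] = [T, T, T]
r3 m[φ3→cld] = [T, T, F]
r3 m[φ3→wind] = [F, T, T]
r3 m[φ4→fog] = [T, F, F]
r3 m[φ4→snow] = [T, T, T]
r3 m[φ5→slip] = [F, F, T]
r3 m[φ6→cld] = [F, T, F]
r3 m[φ7→snow] = [F, T, F]
r3 m[φ8→ice] = [T, F, T]
r3 m[φ9→wind] = [T, T, T]
r3 m[ice→φ0] = [T, F, T]
r3 m[ice→φ8] = [T, T, T]
r3 m[rain→φ2] = [T, T, T]
r3 m[cld→φ3] = [F, T, F]
r3 m[cld→φ6] = [T, T, F]
r3 m[sun→φ1] = [T, T, T]
r3 m[slip→φ1] = [F, F, T]
r3 m[slip→φ5] = [T, T, T]
r3 m[fog→φ0] = [T, T, T]
r3 m[fog→φ1] = [T, T, T]
r3 m[fog→φ2] = [T, T, T]
r3 m[fog→φ4] = [T, T, T]
r3 m[wind→φ2] = [F, T, T]
r3 m[wind→φ3] = [T, T, T]
r3 m[wind→φ9] = [F, T, T]
r3 m[snow→φ4] = [F, T, F]
r3 m[snow→φ7] = [T, T, T]
r4 m[φ0→ice] = [T, T, T]
r4 m[φ0→fog] = [T, T, T]
r4 m[φ1→sun] = [T, T, T]
r4 m[φ1→slip] = [T, T, T]
r4 m[φ1→fog] = [T, T, T]
r4 m[φ2→rain] = [T, T, T]
r4 m[φ2→fog] = [T, T, T]
r4 m[φ2→wind] = [T, T, T]
r4 m[φ3→cld] = [T, T, F]
r4 m[φ3→wind] = [F, T, T]
r4 m[φ4→fog] = [T, F, F]
r4 m[φ4→snow] = [T, T, T]
r4 m[φ5→slip] = [F, F, T]
r4 m[φ6→cld] = [F, T, F]
r4 m[φ7→snow] = [F, T, F]
r4 m[φ8→ice] = [T, F, T]
r4 m[φ9→wind] = [T, T, T]
r4 m[ice→φ0] = [T, F, T]
r4 m[ice→φ8] = [T, T, T]
r4 m[rain→φ2] = [T, T, T]
r4 m[cld→φ3] = [F, T, F]
r4 m[cld→φ6] = [T, T, F]
r4 m[sun→φ1] = [T, T, T]
r4 m[slip→φ1] = [F, F, T]
r4 m[slip→φ5] = [T, T, T]
r4 m[fog→φ0] = [T, F, F]
r4 m[fog→φ1] = [T, F, F]
r4 m[fog→φ2] = [T, F, F]
r4 m[fog→φ4] = [T, T, T]
r4 m[wind→φ2] = [F, T, T]
r4 m[wind→φ3] = [T, T, T]
r4 m[wind→φ9] = [F, T, T]
r4 m[snow→φ4] = [F, T, F]
r4 m[snow→φ7] = [T, T, T]
r5 m[φ0→ice] = [T, T, T]
r5 m[φ0→fog] = [T, T, T]
r5 m[φ1→sun] = [T, T, F]
r5 m[φ1→slip] = [T, T, T]
r5 m[φ1→fog] = [T, T, T]
r5 m[φ2→rain] = [F, F, T]
r5 m[φ2→fog] = [T, T, T]
r5 m[φ2→wind] = [T, F, T]
r5 m[φ3→cld] = [T, T, F]
r5 m[φ3→wind] = [F, T, T]
r5 m[φ4→fog] = [T, F, F]
r5 m[φ4→snow] = [T, T, T]
r5 m[φ5→slip] = [F, F, T]
r5 m[φ6→cld] = [F, T, F]
r5 m[φ7→snow] = [F, T, F]
r5 m[φ8→ice] = [T, F, T]
r5 m[φ9→wind] = [T, T, T]
r5 m[ice→φ0] = [T, F, T]
r5 m[ice→φ8] = [T, T, T]
r5 m[rain→φ2] = [T, T, T]
r5 m[cld→φ3] = [F, T, F]
r5 m[cld→φ6] = [T, T, F]
r5 m[sun→φ1] = [T, T, T]
r5 m[slip→φ1] = [F, F, T]
r5 m[slip→φ5] = [T, T, T]
r5 m[fog→φ0] = [T, F, F]
r5 m[fog→φ1] = [T, F, F]
r5 m[fog→φ2] = [T, F, F]
r5 m[fog→φ4] = [T, T, T]
r5 m[wind→φ2] = [F, T, T]
r5 m[wind→φ3] = [T, T, T]
r5 m[wind→φ9] = [F, T, T]
r5 m[snow→φ4] = [F, T, F]
r5 m[snow→φ7] = [T, T, T]
r6 m[φ0→ice] = [T, T, T]
r6 m[φ0→fog] = [T, T, T]
r6 m[φ1→sun] = [T, T, F]
r6 m[φ1→slip] = [T, T, T]
r6 m[φ1→fog] = [T, T, T]
r6 m[φ2→rain] = [F, F, T]
r6 m[φ2→fog] = [T, T, T]
r6 m[φ2→wind] = [T, F, T]
r6 m[φ3→cld] = [T, T, F]
r6 m[φ3→wind] = [F, T, T]
r6 m[φ4→fog] = [T, F, F]
r6 m[φ4→snow] = [T, T, T]
r6 m[φ5→slip] = [F, F, T]
r6 m[φ6→cld] = [F, T, F]
r6 m[φ7→snow] = [F, T, F]
r6 m[φ8→ice] = [T, F, T]
r6 m[φ9→wind] = [T, T, T]
r6 m[ice→φ0] = [T, F, T]
r6 m[ice→φ8] = [T, T, T]
r6 m[rain→φ2] = [T, T, T]
r6 m[cld→φ3] = [F, T, F]
r6 m[cld→φ6] = [T, T, F]
r6 m[sun→φ1] = [T, T, T]
r6 m[slip→φ1] = [F, F, T]
r6 m[slip→φ5] = [T, T, T]
r6 m[fog→φ0] = [T, F, F]
r6 m[fog→φ1] = [T, F, F]
r6 m[fog→φ2] = [T, F, F]
r6 m[fog→φ4] = [T, T, T]
r6 m[wind→φ2] = [F, T, T]
r6 m[wind→φ3] = [T, F, T]
r6 m[wind→φ9] = [F, F, T]
r6 m[snow→φ4] = [F, T, F]
r6 m[snow→φ7] = [T, T, T]
r7 m[φ0→ice] = [T, T, T]
r7 m[φ0→fog] = [T, T, T]
r7 m[φ1→sun] = [T, T, F]
r7 m[φ1→slip] = [T, T, T]
r7 m[φ1→fog] = [T, T, T]
r7 m[φ2→rain] = [F, F, T]
r7 m[φ2→fog] = [T, T, T]
r7 m[φ2→wind] = [T, F, T]
r7 m[φ3→cld] = [T, T, F]
r7 m[φ3→wind] = [F, T, T]
r7 m[φ4→fog] = [T, F, F]
r7 m[φ4→snow] = [T, T, T]
r7 m[φ5→slip] = [F, F, T]
r7 m[φ6→cld] = [F, T, F]
r7 m[φ7→snow] = [F, T, F]
r7 m[φ8→ice] = [T, F, T]
r7 m[φ9→wind] = [T, T, T]
r7 m[ice→φ0] = [T, F, T]
r7 m[ice→φ8] = [T, T, T]
r7 m[rain→φ2] = [T, T, T]
r7 m[cld→φ3] = [F, T, F]
r7 m[cld→φ6] = [T, T, F]
r7 m[sun→φ1] = [T, T, T]
r7 m[slip→φ1] = [F, F, T]
r7 m[slip→φ5] = [T, T, T]
r7 m[fog→φ0] = [T, F, F]
r7 m[fog→φ1] = [T, F, F]
r7 m[fog→φ2] = [T, F, F]
r7 m[fog→φ4] = [T, T, T]
r7 m[wind→φ2] = [F, T, T]
r7 m[wind→φ3] = [T, F, T]
r7 m[wind→φ9] = [F, F, T]
r7 m[snow→φ4] = [F, T, F]
r7 m[snow→φ7] = [T, T, T]
fixed point reached at round 7
b[cld] = ⊗ incoming = [F, T, F]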